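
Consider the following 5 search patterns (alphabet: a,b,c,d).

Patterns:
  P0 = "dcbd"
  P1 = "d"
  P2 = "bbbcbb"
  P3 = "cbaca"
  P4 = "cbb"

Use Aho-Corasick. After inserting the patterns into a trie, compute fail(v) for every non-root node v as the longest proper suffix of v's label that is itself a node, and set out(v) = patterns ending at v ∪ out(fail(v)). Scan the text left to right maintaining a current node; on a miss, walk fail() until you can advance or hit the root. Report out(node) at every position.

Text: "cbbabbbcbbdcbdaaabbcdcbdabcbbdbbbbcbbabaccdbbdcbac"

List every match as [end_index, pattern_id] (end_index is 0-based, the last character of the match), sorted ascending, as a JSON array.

Build automaton:
Trie nodes:
  0='ε' goto b→5 c→11 d→1
  1='d' goto c→2  [P1 ends]
  2='dc' goto b→3
  3='dcb' goto d→4
  4='dcbd' goto ·  [P0 ends]
  5='b' goto b→6
  6='bb' goto b→7
  7='bbb' goto c→8
  8='bbbc' goto b→9
  9='bbbcb' goto b→10
  10='bbbcbb' goto ·  [P2 ends]
  11='c' goto b→12
  12='cb' goto a→13 b→16
  13='cba' goto c→14
  14='cbac' goto a→15
  15='cbaca' goto ·  [P3 ends]
  16='cbb' goto ·  [P4 ends]

BFS fail/out derivation:
  fail(1) 'd': from fail(0)=0 chase 'd': 0 ⇒ 0;  out={1}∪out(0)={1}
  fail(5) 'b': from fail(0)=0 chase 'b': 0 ⇒ 0;  out=∅∪out(0)=∅
  fail(11) 'c': from fail(0)=0 chase 'c': 0 ⇒ 0;  out=∅∪out(0)=∅
  fail(2) 'dc': from fail(1)=0 chase 'c': 0 ⇒ 11;  out=∅∪out(11)=∅
  fail(6) 'bb': from fail(5)=0 chase 'b': 0 ⇒ 5;  out=∅∪out(5)=∅
  fail(12) 'cb': from fail(11)=0 chase 'b': 0 ⇒ 5;  out=∅∪out(5)=∅
  fail(3) 'dcb': from fail(2)=11 chase 'b': 11 ⇒ 12;  out=∅∪out(12)=∅
  fail(7) 'bbb': from fail(6)=5 chase 'b': 5 ⇒ 6;  out=∅∪out(6)=∅
  fail(13) 'cba': from fail(12)=5 chase 'a': 5→0 ⇒ 0;  out=∅∪out(0)=∅
  fail(16) 'cbb': from fail(12)=5 chase 'b': 5 ⇒ 6;  out={4}∪out(6)={4}
  fail(4) 'dcbd': from fail(3)=12 chase 'd': 12→5→0 ⇒ 1;  out={0}∪out(1)={0,1}
  fail(8) 'bbbc': from fail(7)=6 chase 'c': 6→5→0 ⇒ 11;  out=∅∪out(11)=∅
  fail(14) 'cbac': from fail(13)=0 chase 'c': 0 ⇒ 11;  out=∅∪out(11)=∅
  fail(9) 'bbbcb': from fail(8)=11 chase 'b': 11 ⇒ 12;  out=∅∪out(12)=∅
  fail(15) 'cbaca': from fail(14)=11 chase 'a': 11→0 ⇒ 0;  out={3}∪out(0)={3}
  fail(10) 'bbbcbb': from fail(9)=12 chase 'b': 12 ⇒ 16;  out={2}∪out(16)={2,4}

Scan:
pos 0 'c': at 11
pos 1 'b': at 12
pos 2 'b': at 16  ** P4@[0:2]
pos 3 'a': at 0 (via fail)
pos 4 'b': at 5
pos 5 'b': at 6
pos 6 'b': at 7
pos 7 'c': at 8
pos 8 'b': at 9
pos 9 'b': at 10  ** P2@[4:9],P4@[7:9]
pos 10 'd': at 1 (via fail)  ** P1@[10:10]
pos 11 'c': at 2
pos 12 'b': at 3
pos 13 'd': at 4  ** P0@[10:13],P1@[13:13]
pos 14 'a': at 0 (via fail)
pos 15 'a': at 0
pos 16 'a': at 0
pos 17 'b': at 5
pos 18 'b': at 6
pos 19 'c': at 11 (via fail)
pos 20 'd': at 1 (via fail)  ** P1@[20:20]
pos 21 'c': at 2
pos 22 'b': at 3
pos 23 'd': at 4  ** P0@[20:23],P1@[23:23]
pos 24 'a': at 0 (via fail)
pos 25 'b': at 5
pos 26 'c': at 11 (via fail)
pos 27 'b': at 12
pos 28 'b': at 16  ** P4@[26:28]
pos 29 'd': at 1 (via fail)  ** P1@[29:29]
pos 30 'b': at 5 (via fail)
pos 31 'b': at 6
pos 32 'b': at 7
pos 33 'b': at 7 (via fail)
pos 34 'c': at 8
pos 35 'b': at 9
pos 36 'b': at 10  ** P2@[31:36],P4@[34:36]
pos 37 'a': at 0 (via fail)
pos 38 'b': at 5
pos 39 'a': at 0 (via fail)
pos 40 'c': at 11
pos 41 'c': at 11 (via fail)
pos 42 'd': at 1 (via fail)  ** P1@[42:42]
pos 43 'b': at 5 (via fail)
pos 44 'b': at 6
pos 45 'd': at 1 (via fail)  ** P1@[45:45]
pos 46 'c': at 2
pos 47 'b': at 3
pos 48 'a': at 13 (via fail)
pos 49 'c': at 14

All matches (sorted): [[2,4],[9,2],[9,4],[10,1],[13,0],[13,1],[20,1],[23,0],[23,1],[28,4],[29,1],[36,2],[36,4],[42,1],[45,1]]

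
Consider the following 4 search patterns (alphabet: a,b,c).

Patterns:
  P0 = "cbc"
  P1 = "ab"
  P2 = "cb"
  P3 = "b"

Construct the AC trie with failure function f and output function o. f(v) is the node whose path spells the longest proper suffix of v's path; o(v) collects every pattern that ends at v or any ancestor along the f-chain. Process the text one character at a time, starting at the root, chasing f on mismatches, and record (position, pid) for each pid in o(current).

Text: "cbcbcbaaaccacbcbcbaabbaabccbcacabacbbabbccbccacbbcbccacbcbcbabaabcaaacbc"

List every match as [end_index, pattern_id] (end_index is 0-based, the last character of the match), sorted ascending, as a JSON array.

Build:
Trie (insert patterns):
  0='ε' goto a→4 b→6 c→1
  1='c' goto b→2
  2='cb' goto c→3  ←P2
  3='cbc' goto ·  ←P0
  4='a' goto b→5
  5='ab' goto ·  ←P1
  6='b' goto ·  ←P3

Failure links (BFS by depth):
  n1('c'): parent n0 fail=0; on 'c' 0 → fail=0;  out ∅∪∅=∅
  n4('a'): parent n0 fail=0; on 'a' 0 → fail=0;  out ∅∪∅=∅
  n6('b'): parent n0 fail=0; on 'b' 0 → fail=0;  out {3}∪∅={3}
  n2('cb'): parent n1 fail=0; on 'b' 0 → fail=6;  out {2}∪{3}={2,3}
  n5('ab'): parent n4 fail=0; on 'b' 0 → fail=6;  out {1}∪{3}={1,3}
  n3('cbc'): parent n2 fail=6; on 'c' 6→0 → fail=1;  out {0}∪∅={0}

Text stream:
i=0 'c': node 0→1
i=1 'b': node 1→2  ** P2@[0:1],P3@[1:1]
i=2 'c': node 2→3  ** P0@[0:2]
i=3 'b': node 3→2 ·f  ** P2@[2:3],P3@[3:3]
i=4 'c': node 2→3  ** P0@[2:4]
i=5 'b': node 3→2 ·f  ** P2@[4:5],P3@[5:5]
i=6 'a': node 2→4 ·f
i=7 'a': node 4→4 ·f
i=8 'a': node 4→4 ·f
i=9 'c': node 4→1 ·f
i=10 'c': node 1→1 ·f
i=11 'a': node 1→4 ·f
i=12 'c': node 4→1 ·f
i=13 'b': node 1→2  ** P2@[12:13],P3@[13:13]
i=14 'c': node 2→3  ** P0@[12:14]
i=15 'b': node 3→2 ·f  ** P2@[14:15],P3@[15:15]
i=16 'c': node 2→3  ** P0@[14:16]
i=17 'b': node 3→2 ·f  ** P2@[16:17],P3@[17:17]
i=18 'a': node 2→4 ·f
i=19 'a': node 4→4 ·f
i=20 'b': node 4→5  ** P1@[19:20],P3@[20:20]
i=21 'b': node 5→6 ·f  ** P3@[21:21]
i=22 'a': node 6→4 ·f
i=23 'a': node 4→4 ·f
i=24 'b': node 4→5  ** P1@[23:24],P3@[24:24]
i=25 'c': node 5→1 ·f
i=26 'c': node 1→1 ·f
i=27 'b': node 1→2  ** P2@[26:27],P3@[27:27]
i=28 'c': node 2→3  ** P0@[26:28]
i=29 'a': node 3→4 ·f
i=30 'c': node 4→1 ·f
i=31 'a': node 1→4 ·f
i=32 'b': node 4→5  ** P1@[31:32],P3@[32:32]
i=33 'a': node 5→4 ·f
i=34 'c': node 4→1 ·f
i=35 'b': node 1→2  ** P2@[34:35],P3@[35:35]
i=36 'b': node 2→6 ·f  ** P3@[36:36]
i=37 'a': node 6→4 ·f
i=38 'b': node 4→5  ** P1@[37:38],P3@[38:38]
i=39 'b': node 5→6 ·f  ** P3@[39:39]
i=40 'c': node 6→1 ·f
i=41 'c': node 1→1 ·f
i=42 'b': node 1→2  ** P2@[41:42],P3@[42:42]
i=43 'c': node 2→3  ** P0@[41:43]
i=44 'c': node 3→1 ·f
i=45 'a': node 1→4 ·f
i=46 'c': node 4→1 ·f
i=47 'b': node 1→2  ** P2@[46:47],P3@[47:47]
i=48 'b': node 2→6 ·f  ** P3@[48:48]
i=49 'c': node 6→1 ·f
i=50 'b': node 1→2  ** P2@[49:50],P3@[50:50]
i=51 'c': node 2→3  ** P0@[49:51]
i=52 'c': node 3→1 ·f
i=53 'a': node 1→4 ·f
i=54 'c': node 4→1 ·f
i=55 'b': node 1→2  ** P2@[54:55],P3@[55:55]
i=56 'c': node 2→3  ** P0@[54:56]
i=57 'b': node 3→2 ·f  ** P2@[56:57],P3@[57:57]
i=58 'c': node 2→3  ** P0@[56:58]
i=59 'b': node 3→2 ·f  ** P2@[58:59],P3@[59:59]
i=60 'a': node 2→4 ·f
i=61 'b': node 4→5  ** P1@[60:61],P3@[61:61]
i=62 'a': node 5→4 ·f
i=63 'a': node 4→4 ·f
i=64 'b': node 4→5  ** P1@[63:64],P3@[64:64]
i=65 'c': node 5→1 ·f
i=66 'a': node 1→4 ·f
i=67 'a': node 4→4 ·f
i=68 'a': node 4→4 ·f
i=69 'c': node 4→1 ·f
i=70 'b': node 1→2  ** P2@[69:70],P3@[70:70]
i=71 'c': node 2→3  ** P0@[69:71]

Result: [[1,2],[1,3],[2,0],[3,2],[3,3],[4,0],[5,2],[5,3],[13,2],[13,3],[14,0],[15,2],[15,3],[16,0],[17,2],[17,3],[20,1],[20,3],[21,3],[24,1],[24,3],[27,2],[27,3],[28,0],[32,1],[32,3],[35,2],[35,3],[36,3],[38,1],[38,3],[39,3],[42,2],[42,3],[43,0],[47,2],[47,3],[48,3],[50,2],[50,3],[51,0],[55,2],[55,3],[56,0],[57,2],[57,3],[58,0],[59,2],[59,3],[61,1],[61,3],[64,1],[64,3],[70,2],[70,3],[71,0]]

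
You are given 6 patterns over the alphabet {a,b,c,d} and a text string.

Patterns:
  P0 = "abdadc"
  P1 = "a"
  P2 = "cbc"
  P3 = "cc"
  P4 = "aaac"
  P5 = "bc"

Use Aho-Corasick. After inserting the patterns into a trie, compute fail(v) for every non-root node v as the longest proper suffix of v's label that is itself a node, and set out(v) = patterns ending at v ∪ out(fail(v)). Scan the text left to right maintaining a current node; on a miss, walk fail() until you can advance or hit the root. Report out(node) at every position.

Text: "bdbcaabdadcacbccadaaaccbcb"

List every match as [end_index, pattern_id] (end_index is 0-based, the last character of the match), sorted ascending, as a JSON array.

Build:
Trie nodes:
  n0 'ε': a→1 b→14 c→7
  n1 'a': a→11 b→2  ←P1
  n2 'ab': d→3
  n3 'abd': a→4
  n4 'abda': d→5
  n5 'abdad': c→6
  n6 'abdadc': ·  ←P0
  n7 'c': b→8 c→10
  n8 'cb': c→9
  n9 'cbc': ·  ←P2
  n10 'cc': ·  ←P3
  n11 'aa': a→12
  n12 'aaa': c→13
  n13 'aaac': ·  ←P4
  n14 'b': c→15
  n15 'bc': ·  ←P5

BFS fail/out derivation:
  n1('a'): parent n0 fail=0; on 'a' 0 → fail=0;  out {1}∪∅={1}
  n7('c'): parent n0 fail=0; on 'c' 0 → fail=0;  out ∅∪∅=∅
  n14('b'): parent n0 fail=0; on 'b' 0 → fail=0;  out ∅∪∅=∅
  n2('ab'): parent n1 fail=0; on 'b' 0 → fail=14;  out ∅∪∅=∅
  n8('cb'): parent n7 fail=0; on 'b' 0 → fail=14;  out ∅∪∅=∅
  n10('cc'): parent n7 fail=0; on 'c' 0 → fail=7;  out {3}∪∅={3}
  n11('aa'): parent n1 fail=0; on 'a' 0 → fail=1;  out ∅∪{1}={1}
  n15('bc'): parent n14 fail=0; on 'c' 0 → fail=7;  out {5}∪∅={5}
  n3('abd'): parent n2 fail=14; on 'd' 14→0 → fail=0;  out ∅∪∅=∅
  n9('cbc'): parent n8 fail=14; on 'c' 14 → fail=15;  out {2}∪{5}={2,5}
  n12('aaa'): parent n11 fail=1; on 'a' 1 → fail=11;  out ∅∪{1}={1}
  n4('abda'): parent n3 fail=0; on 'a' 0 → fail=1;  out ∅∪{1}={1}
  n13('aaac'): parent n12 fail=11; on 'c' 11→1→0 → fail=7;  out {4}∪∅={4}
  n5('abdad'): parent n4 fail=1; on 'd' 1→0 → fail=0;  out ∅∪∅=∅
  n6('abdadc'): parent n5 fail=0; on 'c' 0 → fail=7;  out {0}∪∅={0}

Scan:
i=0 'b': node 0→14
i=1 'd': node 14→0 ·f
i=2 'b': node 0→14
i=3 'c': node 14→15  emit P5@[2:3]
i=4 'a': node 15→1 ·f  emit P1@[4:4]
i=5 'a': node 1→11  emit P1@[5:5]
i=6 'b': node 11→2 ·f
i=7 'd': node 2→3
i=8 'a': node 3→4  emit P1@[8:8]
i=9 'd': node 4→5
i=10 'c': node 5→6  emit P0@[5:10]
i=11 'a': node 6→1 ·f  emit P1@[11:11]
i=12 'c': node 1→7 ·f
i=13 'b': node 7→8
i=14 'c': node 8→9  emit P2@[12:14],P5@[13:14]
i=15 'c': node 9→10 ·f  emit P3@[14:15]
i=16 'a': node 10→1 ·f  emit P1@[16:16]
i=17 'd': node 1→0 ·f
i=18 'a': node 0→1  emit P1@[18:18]
i=19 'a': node 1→11  emit P1@[19:19]
i=20 'a': node 11→12  emit P1@[20:20]
i=21 'c': node 12→13  emit P4@[18:21]
i=22 'c': node 13→10 ·f  emit P3@[21:22]
i=23 'b': node 10→8 ·f
i=24 'c': node 8→9  emit P2@[22:24],P5@[23:24]
i=25 'b': node 9→8 ·f

Matches: [[3,5],[4,1],[5,1],[8,1],[10,0],[11,1],[14,2],[14,5],[15,3],[16,1],[18,1],[19,1],[20,1],[21,4],[22,3],[24,2],[24,5]]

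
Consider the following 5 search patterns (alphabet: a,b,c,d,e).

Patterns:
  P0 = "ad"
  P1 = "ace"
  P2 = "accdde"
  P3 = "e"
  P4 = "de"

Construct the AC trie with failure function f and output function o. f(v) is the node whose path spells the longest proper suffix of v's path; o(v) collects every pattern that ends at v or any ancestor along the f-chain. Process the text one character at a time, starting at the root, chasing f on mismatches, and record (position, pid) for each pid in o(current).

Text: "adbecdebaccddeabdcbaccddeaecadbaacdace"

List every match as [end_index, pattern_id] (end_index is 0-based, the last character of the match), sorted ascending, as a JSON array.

Build:
Trie (insert patterns):
  0='ε' goto a→1 d→10 e→9
  1='a' goto c→3 d→2
  2='ad' goto ·  [P0 ends]
  3='ac' goto c→5 e→4
  4='ace' goto ·  [P1 ends]
  5='acc' goto d→6
  6='accd' goto d→7
  7='accdd' goto e→8
  8='accdde' goto ·  [P2 ends]
  9='e' goto ·  [P3 ends]
  10='d' goto e→11
  11='de' goto ·  [P4 ends]

Failure links (BFS by depth):
  fail(1) 'a': from fail(0)=0 chase 'a': 0 ⇒ 0;  out=∅∪out(0)=∅
  fail(9) 'e': from fail(0)=0 chase 'e': 0 ⇒ 0;  out={3}∪out(0)={3}
  fail(10) 'd': from fail(0)=0 chase 'd': 0 ⇒ 0;  out=∅∪out(0)=∅
  fail(2) 'ad': from fail(1)=0 chase 'd': 0 ⇒ 10;  out={0}∪out(10)={0}
  fail(3) 'ac': from fail(1)=0 chase 'c': 0 ⇒ 0;  out=∅∪out(0)=∅
  fail(11) 'de': from fail(10)=0 chase 'e': 0 ⇒ 9;  out={4}∪out(9)={3,4}
  fail(4) 'ace': from fail(3)=0 chase 'e': 0 ⇒ 9;  out={1}∪out(9)={1,3}
  fail(5) 'acc': from fail(3)=0 chase 'c': 0 ⇒ 0;  out=∅∪out(0)=∅
  fail(6) 'accd': from fail(5)=0 chase 'd': 0 ⇒ 10;  out=∅∪out(10)=∅
  fail(7) 'accdd': from fail(6)=10 chase 'd': 10→0 ⇒ 10;  out=∅∪out(10)=∅
  fail(8) 'accdde': from fail(7)=10 chase 'e': 10 ⇒ 11;  out={2}∪out(11)={2,3,4}

Scan:
[0] read 'a'  n0⇒n1
[1] read 'd'  n1⇒n2  → match P0@[0:1]
[2] read 'b'  n2⇒n0 ·f
[3] read 'e'  n0⇒n9  → match P3@[3:3]
[4] read 'c'  n9⇒n0 ·f
[5] read 'd'  n0⇒n10
[6] read 'e'  n10⇒n11  → match P3@[6:6],P4@[5:6]
[7] read 'b'  n11⇒n0 ·f
[8] read 'a'  n0⇒n1
[9] read 'c'  n1⇒n3
[10] read 'c'  n3⇒n5
[11] read 'd'  n5⇒n6
[12] read 'd'  n6⇒n7
[13] read 'e'  n7⇒n8  → match P2@[8:13],P3@[13:13],P4@[12:13]
[14] read 'a'  n8⇒n1 ·f
[15] read 'b'  n1⇒n0 ·f
[16] read 'd'  n0⇒n10
[17] read 'c'  n10⇒n0 ·f
[18] read 'b'  n0⇒n0
[19] read 'a'  n0⇒n1
[20] read 'c'  n1⇒n3
[21] read 'c'  n3⇒n5
[22] read 'd'  n5⇒n6
[23] read 'd'  n6⇒n7
[24] read 'e'  n7⇒n8  → match P2@[19:24],P3@[24:24],P4@[23:24]
[25] read 'a'  n8⇒n1 ·f
[26] read 'e'  n1⇒n9 ·f  → match P3@[26:26]
[27] read 'c'  n9⇒n0 ·f
[28] read 'a'  n0⇒n1
[29] read 'd'  n1⇒n2  → match P0@[28:29]
[30] read 'b'  n2⇒n0 ·f
[31] read 'a'  n0⇒n1
[32] read 'a'  n1⇒n1 ·f
[33] read 'c'  n1⇒n3
[34] read 'd'  n3⇒n10 ·f
[35] read 'a'  n10⇒n1 ·f
[36] read 'c'  n1⇒n3
[37] read 'e'  n3⇒n4  → match P1@[35:37],P3@[37:37]

Matches: [[1,0],[3,3],[6,3],[6,4],[13,2],[13,3],[13,4],[24,2],[24,3],[24,4],[26,3],[29,0],[37,1],[37,3]]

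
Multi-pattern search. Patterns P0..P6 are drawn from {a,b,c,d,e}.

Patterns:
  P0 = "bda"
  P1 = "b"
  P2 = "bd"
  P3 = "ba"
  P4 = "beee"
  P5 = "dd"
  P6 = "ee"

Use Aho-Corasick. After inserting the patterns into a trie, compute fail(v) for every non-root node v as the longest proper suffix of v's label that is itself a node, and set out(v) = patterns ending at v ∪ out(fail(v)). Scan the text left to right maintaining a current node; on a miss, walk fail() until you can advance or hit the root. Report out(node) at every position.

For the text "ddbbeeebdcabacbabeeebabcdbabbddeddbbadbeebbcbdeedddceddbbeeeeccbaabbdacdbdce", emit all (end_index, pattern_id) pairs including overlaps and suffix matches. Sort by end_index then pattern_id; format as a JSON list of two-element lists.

Build automaton:
Trie (insert patterns):
  0='ε' goto b→1 d→8 e→10
  1='b' goto a→4 d→2 e→5  [P1 ends]
  2='bd' goto a→3  [P2 ends]
  3='bda' goto ·  [P0 ends]
  4='ba' goto ·  [P3 ends]
  5='be' goto e→6
  6='bee' goto e→7
  7='beee' goto ·  [P4 ends]
  8='d' goto d→9
  9='dd' goto ·  [P5 ends]
  10='e' goto e→11
  11='ee' goto ·  [P6 ends]

BFS fail/out derivation:
  fail(1) 'b': from fail(0)=0 chase 'b': 0 ⇒ 0;  out={1}∪out(0)={1}
  fail(8) 'd': from fail(0)=0 chase 'd': 0 ⇒ 0;  out=∅∪out(0)=∅
  fail(10) 'e': from fail(0)=0 chase 'e': 0 ⇒ 0;  out=∅∪out(0)=∅
  fail(2) 'bd': from fail(1)=0 chase 'd': 0 ⇒ 8;  out={2}∪out(8)={2}
  fail(4) 'ba': from fail(1)=0 chase 'a': 0 ⇒ 0;  out={3}∪out(0)={3}
  fail(5) 'be': from fail(1)=0 chase 'e': 0 ⇒ 10;  out=∅∪out(10)=∅
  fail(9) 'dd': from fail(8)=0 chase 'd': 0 ⇒ 8;  out={5}∪out(8)={5}
  fail(11) 'ee': from fail(10)=0 chase 'e': 0 ⇒ 10;  out={6}∪out(10)={6}
  fail(3) 'bda': from fail(2)=8 chase 'a': 8→0 ⇒ 0;  out={0}∪out(0)={0}
  fail(6) 'bee': from fail(5)=10 chase 'e': 10 ⇒ 11;  out=∅∪out(11)={6}
  fail(7) 'beee': from fail(6)=11 chase 'e': 11→10 ⇒ 11;  out={4}∪out(11)={4,6}

Text stream:
i=0 'd': node 0→8
i=1 'd': node 8→9  emit P5@[0:1]
i=2 'b': node 9→1 (via fail)  emit P1@[2:2]
i=3 'b': node 1→1 (via fail)  emit P1@[3:3]
i=4 'e': node 1→5
i=5 'e': node 5→6  emit P6@[4:5]
i=6 'e': node 6→7  emit P4@[3:6],P6@[5:6]
i=7 'b': node 7→1 (via fail)  emit P1@[7:7]
i=8 'd': node 1→2  emit P2@[7:8]
i=9 'c': node 2→0 (via fail)
i=10 'a': node 0→0
i=11 'b': node 0→1  emit P1@[11:11]
i=12 'a': node 1→4  emit P3@[11:12]
i=13 'c': node 4→0 (via fail)
i=14 'b': node 0→1  emit P1@[14:14]
i=15 'a': node 1→4  emit P3@[14:15]
i=16 'b': node 4→1 (via fail)  emit P1@[16:16]
i=17 'e': node 1→5
i=18 'e': node 5→6  emit P6@[17:18]
i=19 'e': node 6→7  emit P4@[16:19],P6@[18:19]
i=20 'b': node 7→1 (via fail)  emit P1@[20:20]
i=21 'a': node 1→4  emit P3@[20:21]
i=22 'b': node 4→1 (via fail)  emit P1@[22:22]
i=23 'c': node 1→0 (via fail)
i=24 'd': node 0→8
i=25 'b': node 8→1 (via fail)  emit P1@[25:25]
i=26 'a': node 1→4  emit P3@[25:26]
i=27 'b': node 4→1 (via fail)  emit P1@[27:27]
i=28 'b': node 1→1 (via fail)  emit P1@[28:28]
i=29 'd': node 1→2  emit P2@[28:29]
i=30 'd': node 2→9 (via fail)  emit P5@[29:30]
i=31 'e': node 9→10 (via fail)
i=32 'd': node 10→8 (via fail)
i=33 'd': node 8→9  emit P5@[32:33]
i=34 'b': node 9→1 (via fail)  emit P1@[34:34]
i=35 'b': node 1→1 (via fail)  emit P1@[35:35]
i=36 'a': node 1→4  emit P3@[35:36]
i=37 'd': node 4→8 (via fail)
i=38 'b': node 8→1 (via fail)  emit P1@[38:38]
i=39 'e': node 1→5
i=40 'e': node 5→6  emit P6@[39:40]
i=41 'b': node 6→1 (via fail)  emit P1@[41:41]
i=42 'b': node 1→1 (via fail)  emit P1@[42:42]
i=43 'c': node 1→0 (via fail)
i=44 'b': node 0→1  emit P1@[44:44]
i=45 'd': node 1→2  emit P2@[44:45]
i=46 'e': node 2→10 (via fail)
i=47 'e': node 10→11  emit P6@[46:47]
i=48 'd': node 11→8 (via fail)
i=49 'd': node 8→9  emit P5@[48:49]
i=50 'd': node 9→9 (via fail)  emit P5@[49:50]
i=51 'c': node 9→0 (via fail)
i=52 'e': node 0→10
i=53 'd': node 10→8 (via fail)
i=54 'd': node 8→9  emit P5@[53:54]
i=55 'b': node 9→1 (via fail)  emit P1@[55:55]
i=56 'b': node 1→1 (via fail)  emit P1@[56:56]
i=57 'e': node 1→5
i=58 'e': node 5→6  emit P6@[57:58]
i=59 'e': node 6→7  emit P4@[56:59],P6@[58:59]
i=60 'e': node 7→11 (via fail)  emit P6@[59:60]
i=61 'c': node 11→0 (via fail)
i=62 'c': node 0→0
i=63 'b': node 0→1  emit P1@[63:63]
i=64 'a': node 1→4  emit P3@[63:64]
i=65 'a': node 4→0 (via fail)
i=66 'b': node 0→1  emit P1@[66:66]
i=67 'b': node 1→1 (via fail)  emit P1@[67:67]
i=68 'd': node 1→2  emit P2@[67:68]
i=69 'a': node 2→3  emit P0@[67:69]
i=70 'c': node 3→0 (via fail)
i=71 'd': node 0→8
i=72 'b': node 8→1 (via fail)  emit P1@[72:72]
i=73 'd': node 1→2  emit P2@[72:73]
i=74 'c': node 2→0 (via fail)
i=75 'e': node 0→10

All matches (sorted): [[1,5],[2,1],[3,1],[5,6],[6,4],[6,6],[7,1],[8,2],[11,1],[12,3],[14,1],[15,3],[16,1],[18,6],[19,4],[19,6],[20,1],[21,3],[22,1],[25,1],[26,3],[27,1],[28,1],[29,2],[30,5],[33,5],[34,1],[35,1],[36,3],[38,1],[40,6],[41,1],[42,1],[44,1],[45,2],[47,6],[49,5],[50,5],[54,5],[55,1],[56,1],[58,6],[59,4],[59,6],[60,6],[63,1],[64,3],[66,1],[67,1],[68,2],[69,0],[72,1],[73,2]]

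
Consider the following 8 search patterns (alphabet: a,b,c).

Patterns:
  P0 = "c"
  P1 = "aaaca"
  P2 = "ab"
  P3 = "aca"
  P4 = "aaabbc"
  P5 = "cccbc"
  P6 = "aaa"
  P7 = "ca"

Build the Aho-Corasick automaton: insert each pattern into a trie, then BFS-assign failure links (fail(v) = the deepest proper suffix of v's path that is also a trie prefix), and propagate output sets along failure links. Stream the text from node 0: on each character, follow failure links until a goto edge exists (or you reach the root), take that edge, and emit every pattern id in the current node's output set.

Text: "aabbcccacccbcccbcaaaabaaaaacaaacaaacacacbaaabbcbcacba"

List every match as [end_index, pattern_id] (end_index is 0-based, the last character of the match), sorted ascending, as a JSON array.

Construct AC machine:
Trie nodes:
  0='ε' goto a→2 c→1
  1='c' goto a→17 c→13  ←P0
  2='a' goto a→3 b→7 c→8
  3='aa' goto a→4
  4='aaa' goto b→10 c→5  ←P6
  5='aaac' goto a→6
  6='aaaca' goto ·  ←P1
  7='ab' goto ·  ←P2
  8='ac' goto a→9
  9='aca' goto ·  ←P3
  10='aaab' goto b→11
  11='aaabb' goto c→12
  12='aaabbc' goto ·  ←P4
  13='cc' goto c→14
  14='ccc' goto b→15
  15='cccb' goto c→16
  16='cccbc' goto ·  ←P5
  17='ca' goto ·  ←P7

Failure links (BFS by depth):
  n1('c'): parent n0 fail=0; on 'c' 0 → fail=0;  out {0}∪∅={0}
  n2('a'): parent n0 fail=0; on 'a' 0 → fail=0;  out ∅∪∅=∅
  n3('aa'): parent n2 fail=0; on 'a' 0 → fail=2;  out ∅∪∅=∅
  n7('ab'): parent n2 fail=0; on 'b' 0 → fail=0;  out {2}∪∅={2}
  n8('ac'): parent n2 fail=0; on 'c' 0 → fail=1;  out ∅∪{0}={0}
  n13('cc'): parent n1 fail=0; on 'c' 0 → fail=1;  out ∅∪{0}={0}
  n17('ca'): parent n1 fail=0; on 'a' 0 → fail=2;  out {7}∪∅={7}
  n4('aaa'): parent n3 fail=2; on 'a' 2 → fail=3;  out {6}∪∅={6}
  n9('aca'): parent n8 fail=1; on 'a' 1 → fail=17;  out {3}∪{7}={3,7}
  n14('ccc'): parent n13 fail=1; on 'c' 1 → fail=13;  out ∅∪{0}={0}
  n5('aaac'): parent n4 fail=3; on 'c' 3→2 → fail=8;  out ∅∪{0}={0}
  n10('aaab'): parent n4 fail=3; on 'b' 3→2 → fail=7;  out ∅∪{2}={2}
  n15('cccb'): parent n14 fail=13; on 'b' 13→1→0 → fail=0;  out ∅∪∅=∅
  n6('aaaca'): parent n5 fail=8; on 'a' 8 → fail=9;  out {1}∪{3,7}={1,3,7}
  n11('aaabb'): parent n10 fail=7; on 'b' 7→0 → fail=0;  out ∅∪∅=∅
  n16('cccbc'): parent n15 fail=0; on 'c' 0 → fail=1;  out {5}∪{0}={0,5}
  n12('aaabbc'): parent n11 fail=0; on 'c' 0 → fail=1;  out {4}∪{0}={0,4}

Text stream:
[0] read 'a'  n0⇒n2
[1] read 'a'  n2⇒n3
[2] read 'b'  n3⇒n7 ·f  emit P2@[1:2]
[3] read 'b'  n7⇒n0 ·f
[4] read 'c'  n0⇒n1  emit P0@[4:4]
[5] read 'c'  n1⇒n13  emit P0@[5:5]
[6] read 'c'  n13⇒n14  emit P0@[6:6]
[7] read 'a'  n14⇒n17 ·f  emit P7@[6:7]
[8] read 'c'  n17⇒n8 ·f  emit P0@[8:8]
[9] read 'c'  n8⇒n13 ·f  emit P0@[9:9]
[10] read 'c'  n13⇒n14  emit P0@[10:10]
[11] read 'b'  n14⇒n15
[12] read 'c'  n15⇒n16  emit P0@[12:12],P5@[8:12]
[13] read 'c'  n16⇒n13 ·f  emit P0@[13:13]
[14] read 'c'  n13⇒n14  emit P0@[14:14]
[15] read 'b'  n14⇒n15
[16] read 'c'  n15⇒n16  emit P0@[16:16],P5@[12:16]
[17] read 'a'  n16⇒n17 ·f  emit P7@[16:17]
[18] read 'a'  n17⇒n3 ·f
[19] read 'a'  n3⇒n4  emit P6@[17:19]
[20] read 'a'  n4⇒n4 ·f  emit P6@[18:20]
[21] read 'b'  n4⇒n10  emit P2@[20:21]
[22] read 'a'  n10⇒n2 ·f
[23] read 'a'  n2⇒n3
[24] read 'a'  n3⇒n4  emit P6@[22:24]
[25] read 'a'  n4⇒n4 ·f  emit P6@[23:25]
[26] read 'a'  n4⇒n4 ·f  emit P6@[24:26]
[27] read 'c'  n4⇒n5  emit P0@[27:27]
[28] read 'a'  n5⇒n6  emit P1@[24:28],P3@[26:28],P7@[27:28]
[29] read 'a'  n6⇒n3 ·f
[30] read 'a'  n3⇒n4  emit P6@[28:30]
[31] read 'c'  n4⇒n5  emit P0@[31:31]
[32] read 'a'  n5⇒n6  emit P1@[28:32],P3@[30:32],P7@[31:32]
[33] read 'a'  n6⇒n3 ·f
[34] read 'a'  n3⇒n4  emit P6@[32:34]
[35] read 'c'  n4⇒n5  emit P0@[35:35]
[36] read 'a'  n5⇒n6  emit P1@[32:36],P3@[34:36],P7@[35:36]
[37] read 'c'  n6⇒n8 ·f  emit P0@[37:37]
[38] read 'a'  n8⇒n9  emit P3@[36:38],P7@[37:38]
[39] read 'c'  n9⇒n8 ·f  emit P0@[39:39]
[40] read 'b'  n8⇒n0 ·f
[41] read 'a'  n0⇒n2
[42] read 'a'  n2⇒n3
[43] read 'a'  n3⇒n4  emit P6@[41:43]
[44] read 'b'  n4⇒n10  emit P2@[43:44]
[45] read 'b'  n10⇒n11
[46] read 'c'  n11⇒n12  emit P0@[46:46],P4@[41:46]
[47] read 'b'  n12⇒n0 ·f
[48] read 'c'  n0⇒n1  emit P0@[48:48]
[49] read 'a'  n1⇒n17  emit P7@[48:49]
[50] read 'c'  n17⇒n8 ·f  emit P0@[50:50]
[51] read 'b'  n8⇒n0 ·f
[52] read 'a'  n0⇒n2

All matches (sorted): [[2,2],[4,0],[5,0],[6,0],[7,7],[8,0],[9,0],[10,0],[12,0],[12,5],[13,0],[14,0],[16,0],[16,5],[17,7],[19,6],[20,6],[21,2],[24,6],[25,6],[26,6],[27,0],[28,1],[28,3],[28,7],[30,6],[31,0],[32,1],[32,3],[32,7],[34,6],[35,0],[36,1],[36,3],[36,7],[37,0],[38,3],[38,7],[39,0],[43,6],[44,2],[46,0],[46,4],[48,0],[49,7],[50,0]]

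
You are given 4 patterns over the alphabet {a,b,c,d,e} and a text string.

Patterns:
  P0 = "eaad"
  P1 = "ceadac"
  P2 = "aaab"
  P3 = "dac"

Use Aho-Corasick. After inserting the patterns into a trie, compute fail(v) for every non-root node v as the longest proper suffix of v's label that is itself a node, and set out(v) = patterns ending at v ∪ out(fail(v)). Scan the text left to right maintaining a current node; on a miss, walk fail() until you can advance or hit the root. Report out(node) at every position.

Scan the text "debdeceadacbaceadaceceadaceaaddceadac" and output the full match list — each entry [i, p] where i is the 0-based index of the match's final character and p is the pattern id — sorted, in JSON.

Build:
Trie (insert patterns):
  n0 'ε': a→11 c→5 d→15 e→1
  n1 'e': a→2
  n2 'ea': a→3
  n3 'eaa': d→4
  n4 'eaad': ·  ←P0
  n5 'c': e→6
  n6 'ce': a→7
  n7 'cea': d→8
  n8 'cead': a→9
  n9 'ceada': c→10
  n10 'ceadac': ·  ←P1
  n11 'a': a→12
  n12 'aa': a→13
  n13 'aaa': b→14
  n14 'aaab': ·  ←P2
  n15 'd': a→16
  n16 'da': c→17
  n17 'dac': ·  ←P3

Failure links (BFS by depth):
  fail(1) 'e': from fail(0)=0 chase 'e': 0 ⇒ 0;  out=∅∪out(0)=∅
  fail(5) 'c': from fail(0)=0 chase 'c': 0 ⇒ 0;  out=∅∪out(0)=∅
  fail(11) 'a': from fail(0)=0 chase 'a': 0 ⇒ 0;  out=∅∪out(0)=∅
  fail(15) 'd': from fail(0)=0 chase 'd': 0 ⇒ 0;  out=∅∪out(0)=∅
  fail(2) 'ea': from fail(1)=0 chase 'a': 0 ⇒ 11;  out=∅∪out(11)=∅
  fail(6) 'ce': from fail(5)=0 chase 'e': 0 ⇒ 1;  out=∅∪out(1)=∅
  fail(12) 'aa': from fail(11)=0 chase 'a': 0 ⇒ 11;  out=∅∪out(11)=∅
  fail(16) 'da': from fail(15)=0 chase 'a': 0 ⇒ 11;  out=∅∪out(11)=∅
  fail(3) 'eaa': from fail(2)=11 chase 'a': 11 ⇒ 12;  out=∅∪out(12)=∅
  fail(7) 'cea': from fail(6)=1 chase 'a': 1 ⇒ 2;  out=∅∪out(2)=∅
  fail(13) 'aaa': from fail(12)=11 chase 'a': 11 ⇒ 12;  out=∅∪out(12)=∅
  fail(17) 'dac': from fail(16)=11 chase 'c': 11→0 ⇒ 5;  out={3}∪out(5)={3}
  fail(4) 'eaad': from fail(3)=12 chase 'd': 12→11→0 ⇒ 15;  out={0}∪out(15)={0}
  fail(8) 'cead': from fail(7)=2 chase 'd': 2→11→0 ⇒ 15;  out=∅∪out(15)=∅
  fail(14) 'aaab': from fail(13)=12 chase 'b': 12→11→0 ⇒ 0;  out={2}∪out(0)={2}
  fail(9) 'ceada': from fail(8)=15 chase 'a': 15 ⇒ 16;  out=∅∪out(16)=∅
  fail(10) 'ceadac': from fail(9)=16 chase 'c': 16 ⇒ 17;  out={1}∪out(17)={1,3}

Run:
i=0 'd': node 0→15
i=1 'e': node 15→1 (fail-walked)
i=2 'b': node 1→0 (fail-walked)
i=3 'd': node 0→15
i=4 'e': node 15→1 (fail-walked)
i=5 'c': node 1→5 (fail-walked)
i=6 'e': node 5→6
i=7 'a': node 6→7
i=8 'd': node 7→8
i=9 'a': node 8→9
i=10 'c': node 9→10  → match P1@[5:10],P3@[8:10]
i=11 'b': node 10→0 (fail-walked)
i=12 'a': node 0→11
i=13 'c': node 11→5 (fail-walked)
i=14 'e': node 5→6
i=15 'a': node 6→7
i=16 'd': node 7→8
i=17 'a': node 8→9
i=18 'c': node 9→10  → match P1@[13:18],P3@[16:18]
i=19 'e': node 10→6 (fail-walked)
i=20 'c': node 6→5 (fail-walked)
i=21 'e': node 5→6
i=22 'a': node 6→7
i=23 'd': node 7→8
i=24 'a': node 8→9
i=25 'c': node 9→10  → match P1@[20:25],P3@[23:25]
i=26 'e': node 10→6 (fail-walked)
i=27 'a': node 6→7
i=28 'a': node 7→3 (fail-walked)
i=29 'd': node 3→4  → match P0@[26:29]
i=30 'd': node 4→15 (fail-walked)
i=31 'c': node 15→5 (fail-walked)
i=32 'e': node 5→6
i=33 'a': node 6→7
i=34 'd': node 7→8
i=35 'a': node 8→9
i=36 'c': node 9→10  → match P1@[31:36],P3@[34:36]

All matches (sorted): [[10,1],[10,3],[18,1],[18,3],[25,1],[25,3],[29,0],[36,1],[36,3]]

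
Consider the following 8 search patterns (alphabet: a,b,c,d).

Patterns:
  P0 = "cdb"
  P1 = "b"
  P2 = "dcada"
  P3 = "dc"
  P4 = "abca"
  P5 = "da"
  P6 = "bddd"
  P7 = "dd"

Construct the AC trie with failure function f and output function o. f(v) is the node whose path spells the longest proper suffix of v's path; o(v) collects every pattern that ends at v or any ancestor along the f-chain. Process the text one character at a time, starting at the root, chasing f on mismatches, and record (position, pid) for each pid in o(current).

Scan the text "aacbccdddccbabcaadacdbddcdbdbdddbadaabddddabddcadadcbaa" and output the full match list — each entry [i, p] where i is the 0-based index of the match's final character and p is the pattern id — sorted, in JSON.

Build:
Trie (insert patterns):
  n0 'ε': a→10 b→4 c→1 d→5
  n1 'c': d→2
  n2 'cd': b→3
  n3 'cdb': ·  ←P0
  n4 'b': d→15  ←P1
  n5 'd': a→14 c→6 d→18
  n6 'dc': a→7  ←P3
  n7 'dca': d→8
  n8 'dcad': a→9
  n9 'dcada': ·  ←P2
  n10 'a': b→11
  n11 'ab': c→12
  n12 'abc': a→13
  n13 'abca': ·  ←P4
  n14 'da': ·  ←P5
  n15 'bd': d→16
  n16 'bdd': d→17
  n17 'bddd': ·  ←P6
  n18 'dd': ·  ←P7

Failure links (BFS by depth):
  fail(1) 'c': from fail(0)=0 chase 'c': 0 ⇒ 0;  out=∅∪out(0)=∅
  fail(4) 'b': from fail(0)=0 chase 'b': 0 ⇒ 0;  out={1}∪out(0)={1}
  fail(5) 'd': from fail(0)=0 chase 'd': 0 ⇒ 0;  out=∅∪out(0)=∅
  fail(10) 'a': from fail(0)=0 chase 'a': 0 ⇒ 0;  out=∅∪out(0)=∅
  fail(2) 'cd': from fail(1)=0 chase 'd': 0 ⇒ 5;  out=∅∪out(5)=∅
  fail(6) 'dc': from fail(5)=0 chase 'c': 0 ⇒ 1;  out={3}∪out(1)={3}
  fail(11) 'ab': from fail(10)=0 chase 'b': 0 ⇒ 4;  out=∅∪out(4)={1}
  fail(14) 'da': from fail(5)=0 chase 'a': 0 ⇒ 10;  out={5}∪out(10)={5}
  fail(15) 'bd': from fail(4)=0 chase 'd': 0 ⇒ 5;  out=∅∪out(5)=∅
  fail(18) 'dd': from fail(5)=0 chase 'd': 0 ⇒ 5;  out={7}∪out(5)={7}
  fail(3) 'cdb': from fail(2)=5 chase 'b': 5→0 ⇒ 4;  out={0}∪out(4)={0,1}
  fail(7) 'dca': from fail(6)=1 chase 'a': 1→0 ⇒ 10;  out=∅∪out(10)=∅
  fail(12) 'abc': from fail(11)=4 chase 'c': 4→0 ⇒ 1;  out=∅∪out(1)=∅
  fail(16) 'bdd': from fail(15)=5 chase 'd': 5 ⇒ 18;  out=∅∪out(18)={7}
  fail(8) 'dcad': from fail(7)=10 chase 'd': 10→0 ⇒ 5;  out=∅∪out(5)=∅
  fail(13) 'abca': from fail(12)=1 chase 'a': 1→0 ⇒ 10;  out={4}∪out(10)={4}
  fail(17) 'bddd': from fail(16)=18 chase 'd': 18→5 ⇒ 18;  out={6}∪out(18)={6,7}
  fail(9) 'dcada': from fail(8)=5 chase 'a': 5 ⇒ 14;  out={2}∪out(14)={2,5}

Scan:
[0] read 'a'  n0⇒n10
[1] read 'a'  n10⇒n10 (fail-walked)
[2] read 'c'  n10⇒n1 (fail-walked)
[3] read 'b'  n1⇒n4 (fail-walked)  emit P1@[3:3]
[4] read 'c'  n4⇒n1 (fail-walked)
[5] read 'c'  n1⇒n1 (fail-walked)
[6] read 'd'  n1⇒n2
[7] read 'd'  n2⇒n18 (fail-walked)  emit P7@[6:7]
[8] read 'd'  n18⇒n18 (fail-walked)  emit P7@[7:8]
[9] read 'c'  n18⇒n6 (fail-walked)  emit P3@[8:9]
[10] read 'c'  n6⇒n1 (fail-walked)
[11] read 'b'  n1⇒n4 (fail-walked)  emit P1@[11:11]
[12] read 'a'  n4⇒n10 (fail-walked)
[13] read 'b'  n10⇒n11  emit P1@[13:13]
[14] read 'c'  n11⇒n12
[15] read 'a'  n12⇒n13  emit P4@[12:15]
[16] read 'a'  n13⇒n10 (fail-walked)
[17] read 'd'  n10⇒n5 (fail-walked)
[18] read 'a'  n5⇒n14  emit P5@[17:18]
[19] read 'c'  n14⇒n1 (fail-walked)
[20] read 'd'  n1⇒n2
[21] read 'b'  n2⇒n3  emit P0@[19:21],P1@[21:21]
[22] read 'd'  n3⇒n15 (fail-walked)
[23] read 'd'  n15⇒n16  emit P7@[22:23]
[24] read 'c'  n16⇒n6 (fail-walked)  emit P3@[23:24]
[25] read 'd'  n6⇒n2 (fail-walked)
[26] read 'b'  n2⇒n3  emit P0@[24:26],P1@[26:26]
[27] read 'd'  n3⇒n15 (fail-walked)
[28] read 'b'  n15⇒n4 (fail-walked)  emit P1@[28:28]
[29] read 'd'  n4⇒n15
[30] read 'd'  n15⇒n16  emit P7@[29:30]
[31] read 'd'  n16⇒n17  emit P6@[28:31],P7@[30:31]
[32] read 'b'  n17⇒n4 (fail-walked)  emit P1@[32:32]
[33] read 'a'  n4⇒n10 (fail-walked)
[34] read 'd'  n10⇒n5 (fail-walked)
[35] read 'a'  n5⇒n14  emit P5@[34:35]
[36] read 'a'  n14⇒n10 (fail-walked)
[37] read 'b'  n10⇒n11  emit P1@[37:37]
[38] read 'd'  n11⇒n15 (fail-walked)
[39] read 'd'  n15⇒n16  emit P7@[38:39]
[40] read 'd'  n16⇒n17  emit P6@[37:40],P7@[39:40]
[41] read 'd'  n17⇒n18 (fail-walked)  emit P7@[40:41]
[42] read 'a'  n18⇒n14 (fail-walked)  emit P5@[41:42]
[43] read 'b'  n14⇒n11 (fail-walked)  emit P1@[43:43]
[44] read 'd'  n11⇒n15 (fail-walked)
[45] read 'd'  n15⇒n16  emit P7@[44:45]
[46] read 'c'  n16⇒n6 (fail-walked)  emit P3@[45:46]
[47] read 'a'  n6⇒n7
[48] read 'd'  n7⇒n8
[49] read 'a'  n8⇒n9  emit P2@[45:49],P5@[48:49]
[50] read 'd'  n9⇒n5 (fail-walked)
[51] read 'c'  n5⇒n6  emit P3@[50:51]
[52] read 'b'  n6⇒n4 (fail-walked)  emit P1@[52:52]
[53] read 'a'  n4⇒n10 (fail-walked)
[54] read 'a'  n10⇒n10 (fail-walked)

Result: [[3,1],[7,7],[8,7],[9,3],[11,1],[13,1],[15,4],[18,5],[21,0],[21,1],[23,7],[24,3],[26,0],[26,1],[28,1],[30,7],[31,6],[31,7],[32,1],[35,5],[37,1],[39,7],[40,6],[40,7],[41,7],[42,5],[43,1],[45,7],[46,3],[49,2],[49,5],[51,3],[52,1]]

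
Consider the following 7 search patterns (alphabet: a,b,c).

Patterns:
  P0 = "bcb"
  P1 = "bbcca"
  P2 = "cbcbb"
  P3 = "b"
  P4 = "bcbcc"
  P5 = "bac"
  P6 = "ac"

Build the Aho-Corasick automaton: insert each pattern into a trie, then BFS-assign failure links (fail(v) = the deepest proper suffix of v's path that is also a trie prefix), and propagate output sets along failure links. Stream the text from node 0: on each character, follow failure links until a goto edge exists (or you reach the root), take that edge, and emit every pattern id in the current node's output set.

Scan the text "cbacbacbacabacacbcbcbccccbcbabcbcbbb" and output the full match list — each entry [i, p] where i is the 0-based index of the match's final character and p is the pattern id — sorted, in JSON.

Construct AC machine:
Trie (insert patterns):
  n0 'ε': a→17 b→1 c→8
  n1 'b': a→15 b→4 c→2  ←P3
  n2 'bc': b→3
  n3 'bcb': c→13  ←P0
  n4 'bb': c→5
  n5 'bbc': c→6
  n6 'bbcc': a→7
  n7 'bbcca': ·  ←P1
  n8 'c': b→9
  n9 'cb': c→10
  n10 'cbc': b→11
  n11 'cbcb': b→12
  n12 'cbcbb': ·  ←P2
  n13 'bcbc': c→14
  n14 'bcbcc': ·  ←P4
  n15 'ba': c→16
  n16 'bac': ·  ←P5
  n17 'a': c→18
  n18 'ac': ·  ←P6

BFS fail/out derivation:
  n1('b'): parent n0 fail=0; on 'b' 0 → fail=0;  out {3}∪∅={3}
  n8('c'): parent n0 fail=0; on 'c' 0 → fail=0;  out ∅∪∅=∅
  n17('a'): parent n0 fail=0; on 'a' 0 → fail=0;  out ∅∪∅=∅
  n2('bc'): parent n1 fail=0; on 'c' 0 → fail=8;  out ∅∪∅=∅
  n4('bb'): parent n1 fail=0; on 'b' 0 → fail=1;  out ∅∪{3}={3}
  n9('cb'): parent n8 fail=0; on 'b' 0 → fail=1;  out ∅∪{3}={3}
  n15('ba'): parent n1 fail=0; on 'a' 0 → fail=17;  out ∅∪∅=∅
  n18('ac'): parent n17 fail=0; on 'c' 0 → fail=8;  out {6}∪∅={6}
  n3('bcb'): parent n2 fail=8; on 'b' 8 → fail=9;  out {0}∪{3}={0,3}
  n5('bbc'): parent n4 fail=1; on 'c' 1 → fail=2;  out ∅∪∅=∅
  n10('cbc'): parent n9 fail=1; on 'c' 1 → fail=2;  out ∅∪∅=∅
  n16('bac'): parent n15 fail=17; on 'c' 17 → fail=18;  out {5}∪{6}={5,6}
  n6('bbcc'): parent n5 fail=2; on 'c' 2→8→0 → fail=8;  out ∅∪∅=∅
  n11('cbcb'): parent n10 fail=2; on 'b' 2 → fail=3;  out ∅∪{0,3}={0,3}
  n13('bcbc'): parent n3 fail=9; on 'c' 9 → fail=10;  out ∅∪∅=∅
  n7('bbcca'): parent n6 fail=8; on 'a' 8→0 → fail=17;  out {1}∪∅={1}
  n12('cbcbb'): parent n11 fail=3; on 'b' 3→9→1 → fail=4;  out {2}∪{3}={2,3}
  n14('bcbcc'): parent n13 fail=10; on 'c' 10→2→8→0 → fail=8;  out {4}∪∅={4}

Scan:
i=0 'c': node 0→8
i=1 'b': node 8→9  emit P3@[1:1]
i=2 'a': node 9→15 (via fail)
i=3 'c': node 15→16  emit P5@[1:3],P6@[2:3]
i=4 'b': node 16→9 (via fail)  emit P3@[4:4]
i=5 'a': node 9→15 (via fail)
i=6 'c': node 15→16  emit P5@[4:6],P6@[5:6]
i=7 'b': node 16→9 (via fail)  emit P3@[7:7]
i=8 'a': node 9→15 (via fail)
i=9 'c': node 15→16  emit P5@[7:9],P6@[8:9]
i=10 'a': node 16→17 (via fail)
i=11 'b': node 17→1 (via fail)  emit P3@[11:11]
i=12 'a': node 1→15
i=13 'c': node 15→16  emit P5@[11:13],P6@[12:13]
i=14 'a': node 16→17 (via fail)
i=15 'c': node 17→18  emit P6@[14:15]
i=16 'b': node 18→9 (via fail)  emit P3@[16:16]
i=17 'c': node 9→10
i=18 'b': node 10→11  emit P0@[16:18],P3@[18:18]
i=19 'c': node 11→13 (via fail)
i=20 'b': node 13→11 (via fail)  emit P0@[18:20],P3@[20:20]
i=21 'c': node 11→13 (via fail)
i=22 'c': node 13→14  emit P4@[18:22]
i=23 'c': node 14→8 (via fail)
i=24 'c': node 8→8 (via fail)
i=25 'b': node 8→9  emit P3@[25:25]
i=26 'c': node 9→10
i=27 'b': node 10→11  emit P0@[25:27],P3@[27:27]
i=28 'a': node 11→15 (via fail)
i=29 'b': node 15→1 (via fail)  emit P3@[29:29]
i=30 'c': node 1→2
i=31 'b': node 2→3  emit P0@[29:31],P3@[31:31]
i=32 'c': node 3→13
i=33 'b': node 13→11 (via fail)  emit P0@[31:33],P3@[33:33]
i=34 'b': node 11→12  emit P2@[30:34],P3@[34:34]
i=35 'b': node 12→4 (via fail)  emit P3@[35:35]

Result: [[1,3],[3,5],[3,6],[4,3],[6,5],[6,6],[7,3],[9,5],[9,6],[11,3],[13,5],[13,6],[15,6],[16,3],[18,0],[18,3],[20,0],[20,3],[22,4],[25,3],[27,0],[27,3],[29,3],[31,0],[31,3],[33,0],[33,3],[34,2],[34,3],[35,3]]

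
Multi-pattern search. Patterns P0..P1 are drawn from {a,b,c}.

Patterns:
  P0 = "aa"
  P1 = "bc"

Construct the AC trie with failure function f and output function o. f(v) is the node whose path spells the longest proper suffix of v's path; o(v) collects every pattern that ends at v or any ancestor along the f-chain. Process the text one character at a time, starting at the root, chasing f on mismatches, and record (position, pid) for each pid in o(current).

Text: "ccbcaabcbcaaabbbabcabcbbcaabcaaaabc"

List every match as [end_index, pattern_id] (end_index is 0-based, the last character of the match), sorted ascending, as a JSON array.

Construct AC machine:
Trie (insert patterns):
  n0 'ε': a→1 b→3
  n1 'a': a→2
  n2 'aa': ·  ←P0
  n3 'b': c→4
  n4 'bc': ·  ←P1

Failure links (BFS by depth):
  fail(1) 'a': from fail(0)=0 chase 'a': 0 ⇒ 0;  out=∅∪out(0)=∅
  fail(3) 'b': from fail(0)=0 chase 'b': 0 ⇒ 0;  out=∅∪out(0)=∅
  fail(2) 'aa': from fail(1)=0 chase 'a': 0 ⇒ 1;  out={0}∪out(1)={0}
  fail(4) 'bc': from fail(3)=0 chase 'c': 0 ⇒ 0;  out={1}∪out(0)={1}

Scan:
i=0 'c': node 0→0
i=1 'c': node 0→0
i=2 'b': node 0→3
i=3 'c': node 3→4  → match P1@[2:3]
i=4 'a': node 4→1 (fail-walked)
i=5 'a': node 1→2  → match P0@[4:5]
i=6 'b': node 2→3 (fail-walked)
i=7 'c': node 3→4  → match P1@[6:7]
i=8 'b': node 4→3 (fail-walked)
i=9 'c': node 3→4  → match P1@[8:9]
i=10 'a': node 4→1 (fail-walked)
i=11 'a': node 1→2  → match P0@[10:11]
i=12 'a': node 2→2 (fail-walked)  → match P0@[11:12]
i=13 'b': node 2→3 (fail-walked)
i=14 'b': node 3→3 (fail-walked)
i=15 'b': node 3→3 (fail-walked)
i=16 'a': node 3→1 (fail-walked)
i=17 'b': node 1→3 (fail-walked)
i=18 'c': node 3→4  → match P1@[17:18]
i=19 'a': node 4→1 (fail-walked)
i=20 'b': node 1→3 (fail-walked)
i=21 'c': node 3→4  → match P1@[20:21]
i=22 'b': node 4→3 (fail-walked)
i=23 'b': node 3→3 (fail-walked)
i=24 'c': node 3→4  → match P1@[23:24]
i=25 'a': node 4→1 (fail-walked)
i=26 'a': node 1→2  → match P0@[25:26]
i=27 'b': node 2→3 (fail-walked)
i=28 'c': node 3→4  → match P1@[27:28]
i=29 'a': node 4→1 (fail-walked)
i=30 'a': node 1→2  → match P0@[29:30]
i=31 'a': node 2→2 (fail-walked)  → match P0@[30:31]
i=32 'a': node 2→2 (fail-walked)  → match P0@[31:32]
i=33 'b': node 2→3 (fail-walked)
i=34 'c': node 3→4  → match P1@[33:34]

Matches: [[3,1],[5,0],[7,1],[9,1],[11,0],[12,0],[18,1],[21,1],[24,1],[26,0],[28,1],[30,0],[31,0],[32,0],[34,1]]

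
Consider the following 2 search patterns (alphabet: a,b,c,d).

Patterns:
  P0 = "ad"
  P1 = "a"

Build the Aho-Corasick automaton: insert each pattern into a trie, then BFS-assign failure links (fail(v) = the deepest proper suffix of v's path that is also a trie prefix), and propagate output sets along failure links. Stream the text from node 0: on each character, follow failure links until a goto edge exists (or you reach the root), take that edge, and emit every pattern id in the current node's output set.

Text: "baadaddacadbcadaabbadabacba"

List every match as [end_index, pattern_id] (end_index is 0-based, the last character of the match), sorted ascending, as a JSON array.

Build automaton:
Trie nodes:
  0='ε' goto a→1
  1='a' goto d→2  [P1 ends]
  2='ad' goto ·  [P0 ends]

Failure links (BFS by depth):
  n1('a'): parent n0 fail=0; on 'a' 0 → fail=0;  out {1}∪∅={1}
  n2('ad'): parent n1 fail=0; on 'd' 0 → fail=0;  out {0}∪∅={0}

Run:
[0] read 'b'  n0⇒n0
[1] read 'a'  n0⇒n1  → match P1@[1:1]
[2] read 'a'  n1⇒n1 (via fail)  → match P1@[2:2]
[3] read 'd'  n1⇒n2  → match P0@[2:3]
[4] read 'a'  n2⇒n1 (via fail)  → match P1@[4:4]
[5] read 'd'  n1⇒n2  → match P0@[4:5]
[6] read 'd'  n2⇒n0 (via fail)
[7] read 'a'  n0⇒n1  → match P1@[7:7]
[8] read 'c'  n1⇒n0 (via fail)
[9] read 'a'  n0⇒n1  → match P1@[9:9]
[10] read 'd'  n1⇒n2  → match P0@[9:10]
[11] read 'b'  n2⇒n0 (via fail)
[12] read 'c'  n0⇒n0
[13] read 'a'  n0⇒n1  → match P1@[13:13]
[14] read 'd'  n1⇒n2  → match P0@[13:14]
[15] read 'a'  n2⇒n1 (via fail)  → match P1@[15:15]
[16] read 'a'  n1⇒n1 (via fail)  → match P1@[16:16]
[17] read 'b'  n1⇒n0 (via fail)
[18] read 'b'  n0⇒n0
[19] read 'a'  n0⇒n1  → match P1@[19:19]
[20] read 'd'  n1⇒n2  → match P0@[19:20]
[21] read 'a'  n2⇒n1 (via fail)  → match P1@[21:21]
[22] read 'b'  n1⇒n0 (via fail)
[23] read 'a'  n0⇒n1  → match P1@[23:23]
[24] read 'c'  n1⇒n0 (via fail)
[25] read 'b'  n0⇒n0
[26] read 'a'  n0⇒n1  → match P1@[26:26]

Result: [[1,1],[2,1],[3,0],[4,1],[5,0],[7,1],[9,1],[10,0],[13,1],[14,0],[15,1],[16,1],[19,1],[20,0],[21,1],[23,1],[26,1]]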